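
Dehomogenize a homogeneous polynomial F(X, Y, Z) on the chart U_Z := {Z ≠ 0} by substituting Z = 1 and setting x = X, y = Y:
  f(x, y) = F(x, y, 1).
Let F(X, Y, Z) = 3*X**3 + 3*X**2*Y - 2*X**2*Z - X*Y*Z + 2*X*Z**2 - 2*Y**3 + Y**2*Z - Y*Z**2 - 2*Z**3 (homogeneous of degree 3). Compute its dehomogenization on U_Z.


f(x, y) = 3*x**3 + 3*x**2*y - 2*x**2 - x*y + 2*x - 2*y**3 + y**2 - y - 2

On U_Z we set Z = 1. Each monomial c·X^i·Y^j·Z^k in F becomes c·x^i·y^j·1^k = c·x^i·y^j.
Substituting Z = 1: F(X, Y, 1) = 3*x**3 + 3*x**2*y - 2*x**2 - x*y + 2*x - 2*y**3 + y**2 - y - 2.
Note: deg(f) ≤ deg(F) = 3; strict inequality happens when F is divisible by Z (lost terms).


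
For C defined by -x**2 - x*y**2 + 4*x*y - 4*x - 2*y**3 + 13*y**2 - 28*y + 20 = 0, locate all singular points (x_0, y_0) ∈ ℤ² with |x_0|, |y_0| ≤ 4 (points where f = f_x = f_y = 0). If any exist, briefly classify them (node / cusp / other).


Singular points: {(0, 2)}; classification: node.

Compute partial derivatives:
  f_x = -2*x - y**2 + 4*y - 4.
  f_y = -2*x*y + 4*x - 6*y**2 + 26*y - 28.
Scan x_0 ∈ {−4, ..., 4}. For each x_0, f_y(x_0, y) is a polynomial in y; find its integer roots y ∈ {−4, ..., 4}, then test f_x and f at those candidates.
  x = -4: f_y(-4, y) = -6*y**2 + 34*y - 44; vanishes at y ∈ {2}. (-4, 2): f_x = 8 ≠ 0.
  x = -3: f_y(-3, y) = -6*y**2 + 32*y - 40; vanishes at y ∈ {2}. (-3, 2): f_x = 6 ≠ 0.
  x = -2: f_y(-2, y) = -6*y**2 + 30*y - 36; vanishes at y ∈ {2, 3}. (-2, 2): f_x = 4 ≠ 0; (-2, 3): f_x = 3 ≠ 0.
  x = -1: f_y(-1, y) = -6*y**2 + 28*y - 32; vanishes at y ∈ {2}. (-1, 2): f_x = 2 ≠ 0.
  x = 0: f_y(0, y) = -6*y**2 + 26*y - 28; vanishes at y ∈ {2}. (0, 2): f_x = 0, f = 0 — SINGULAR.
  x = 1: f_y(1, y) = -6*y**2 + 24*y - 24; vanishes at y ∈ {2}. (1, 2): f_x = -2 ≠ 0.
  x = 2: f_y(2, y) = -6*y**2 + 22*y - 20; vanishes at y ∈ {2}. (2, 2): f_x = -4 ≠ 0.
  x = 3: f_y(3, y) = -6*y**2 + 20*y - 16; vanishes at y ∈ {2}. (3, 2): f_x = -6 ≠ 0.
  x = 4: f_y(4, y) = -6*y**2 + 18*y - 12; vanishes at y ∈ {1, 2}. (4, 1): f_x = -9 ≠ 0; (4, 2): f_x = -8 ≠ 0.
Only singular point on the grid: (0, 2).
Classify: substitute x = 0 + u, y = 2 + v and expand: f = -u**2 - u*v**2 - 2*v**3 + v**2.
No constant or linear terms (consistent with a singular point). Quadratic part: -u**2 + v**2. Cubic part: -u*v**2 - 2*v**3.
The quadratic part v**2 - u**2 = (v − u)(v + u) splits into two distinct linear factors, so there are two distinct tangent lines y − 2 = ±(x − 0) — this is a node (ordinary double point).
Classification: node.


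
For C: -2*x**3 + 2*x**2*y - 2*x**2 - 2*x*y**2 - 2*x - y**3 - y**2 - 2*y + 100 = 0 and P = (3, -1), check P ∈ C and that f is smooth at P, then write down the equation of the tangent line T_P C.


Tangent line at P: -82*x + 27*y + 273 = 0.

Step 1: f(3, -1) = 0, so P lies on C.
Step 2: partial derivatives
  f_x(x, y) = -6*x**2 + 4*x*y - 4*x - 2*y**2 - 2, f_y(x, y) = 2*x**2 - 4*x*y - 3*y**2 - 2*y - 2.
  f_x(P) = -82, f_y(P) = 27 (gradient nonzero, so P is smooth).
Step 3: tangent line at P: -82·(x − 3) + 27·(y − -1) = 0.
Expanding: -82*x + 27*y + 273 = 0.


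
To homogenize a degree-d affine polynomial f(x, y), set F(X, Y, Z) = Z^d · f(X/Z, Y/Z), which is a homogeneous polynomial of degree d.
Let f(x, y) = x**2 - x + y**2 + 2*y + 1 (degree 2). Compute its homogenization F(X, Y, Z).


F(X, Y, Z) = X**2 - X*Z + Y**2 + 2*Y*Z + Z**2

deg(f) = 2.
Substitute x = X/Z, y = Y/Z into f, then multiply by Z^2.
  monomial 1·x^2·y^0 ↦ 1·X^2·Y^0·Z^0.
  monomial -1·x^1·y^0 ↦ -1·X^1·Y^0·Z^1.
  monomial 1·x^0·y^2 ↦ 1·X^0·Y^2·Z^0.
  monomial 2·x^0·y^1 ↦ 2·X^0·Y^1·Z^1.
  monomial 1·x^0·y^0 ↦ 1·X^0·Y^0·Z^2.
Collecting: F(X, Y, Z) = X**2 - X*Z + Y**2 + 2*Y*Z + Z**2.


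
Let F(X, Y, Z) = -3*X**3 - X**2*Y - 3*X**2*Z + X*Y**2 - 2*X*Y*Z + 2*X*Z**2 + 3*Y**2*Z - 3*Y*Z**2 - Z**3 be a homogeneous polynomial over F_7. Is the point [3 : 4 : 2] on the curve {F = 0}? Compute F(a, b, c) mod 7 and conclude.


F(3,4,2) ≡ 5 (mod 7); P is NOT on the curve.

Evaluate F(3, 4, 2) term-by-term (mod 7).
  -3*X**3 ↦ -3·27·1·1 = -81
  -X**2*Y ↦ -1·9·4·1 = -36
  -3*X**2*Z ↦ -3·9·1·2 = -54
  X*Y**2 ↦ 1·3·16·1 = 48
  -2*X*Y*Z ↦ -2·3·4·2 = -48
  2*X*Z**2 ↦ 2·3·1·4 = 24
  3*Y**2*Z ↦ 3·1·16·2 = 96
  -3*Y*Z**2 ↦ -3·1·4·4 = -48
  -Z**3 ↦ -1·1·1·8 = -8
Sum: F(3, 4, 2) = (-81) + (-36) + (-54) + (48) + (-48) + (24) + (96) + (-48) + (-8) = -107.
Reducing mod 7: -107 ≡ 5 (mod 7).
Since F(a, b, c) ≡ 5 ≠ 0 (mod 7), P does NOT lie on the curve.


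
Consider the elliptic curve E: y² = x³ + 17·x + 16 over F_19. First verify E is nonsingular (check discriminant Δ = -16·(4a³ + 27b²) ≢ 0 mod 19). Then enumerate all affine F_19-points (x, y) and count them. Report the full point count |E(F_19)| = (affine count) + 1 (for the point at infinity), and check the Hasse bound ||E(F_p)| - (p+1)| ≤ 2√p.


Affine points = {(0, 4), (0, 15), (2, 1), (2, 18), (5, 6), (5, 13), (6, 7), (6, 12), (9, 9), (9, 10), (15, 6), (15, 13), (18, 6), (18, 13)}; affine count = 14; |E(F_19)| = 15.

Discriminant check: Δ ∝ 4a³ + 27b² = 4·17³ + 27·16² = 4·4913 + 27·256 ≡ 2 (mod 19). Nonzero ⇒ E is nonsingular.
For each x ∈ F_19, compute rhs = x³ + 17·x + 16 mod 19, then count y ∈ F_19 with y² ≡ rhs.
  x = 0: rhs = 16, matching y values: 4, 15 (2 points).
  x = 1: rhs = 15, matching y values: none (0 points).
  x = 2: rhs = 1, matching y values: 1, 18 (2 points).
  x = 3: rhs = 18, matching y values: none (0 points).
  x = 4: rhs = 15, matching y values: none (0 points).
  x = 5: rhs = 17, matching y values: 6, 13 (2 points).
  x = 6: rhs = 11, matching y values: 7, 12 (2 points).
  x = 7: rhs = 3, matching y values: none (0 points).
  x = 8: rhs = 18, matching y values: none (0 points).
  x = 9: rhs = 5, matching y values: 9, 10 (2 points).
  x = 10: rhs = 8, matching y values: none (0 points).
  x = 11: rhs = 14, matching y values: none (0 points).
  x = 12: rhs = 10, matching y values: none (0 points).
  x = 13: rhs = 2, matching y values: none (0 points).
  x = 14: rhs = 15, matching y values: none (0 points).
  x = 15: rhs = 17, matching y values: 6, 13 (2 points).
  x = 16: rhs = 14, matching y values: none (0 points).
  x = 17: rhs = 12, matching y values: none (0 points).
  x = 18: rhs = 17, matching y values: 6, 13 (2 points).
Total affine count: 14.
Full point count |E(F_19)| = 14 + 1 = 15.
Hasse bound: |15 − (19+1)| = |-5| = 5 ≤ 2√19 ≈ 8.7178 ✓.


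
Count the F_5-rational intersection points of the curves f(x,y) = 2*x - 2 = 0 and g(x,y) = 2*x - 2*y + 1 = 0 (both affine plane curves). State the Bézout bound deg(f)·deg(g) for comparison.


Common zeros: {(1, 4)}; count = 1; Bézout bound = 1.

deg(f) = 1, deg(g) = 1, so Bézout bound = 1.
Scan x ∈ F_5. For each x, list the y ∈ F_5 with f(x, y) ≡ 0 and those with g(x, y) ≡ 0 (mod 5); the common zeros in that column are the intersection.
  x = 0: f ≡ 0 at y ∈ ∅; g ≡ 0 at y ∈ {3}; common: ∅.
  x = 1: f ≡ 0 at y ∈ {0, 1, 2, 3, 4}; g ≡ 0 at y ∈ {4}; common: {4}.
  x = 2: f ≡ 0 at y ∈ ∅; g ≡ 0 at y ∈ {0}; common: ∅.
  x = 3: f ≡ 0 at y ∈ ∅; g ≡ 0 at y ∈ {1}; common: ∅.
  x = 4: f ≡ 0 at y ∈ ∅; g ≡ 0 at y ∈ {2}; common: ∅.
Collecting: common zeros = {(1, 4)}, so the count is 1.
Comparison with the Bézout bound: 1 ≤ 1 = deg(f)·deg(g), as expected for curves with no common component (the bound is attained).


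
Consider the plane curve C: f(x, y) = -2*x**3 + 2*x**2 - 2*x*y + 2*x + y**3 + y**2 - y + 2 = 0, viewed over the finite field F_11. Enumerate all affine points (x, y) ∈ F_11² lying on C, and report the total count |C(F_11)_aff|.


Affine F_11-points: {(0, 9), (2, 2), (2, 6), (3, 1), (4, 3), (4, 8), (4, 10), (5, 2), (7, 0), (8, 7), (9, 0), (9, 5), (10, 4)}; count = 13.

For each of the 121 pairs (x, y) ∈ F_11², evaluate f(x, y) mod 11. Record the zeros.
  x = 0: [0↦2, 1↦3, 2↦1, 3↦2, 4↦1, 5↦4, 6↦6, 7↦2, 8↦9, 9↦0, 10↦3]  zeros at y ∈ {9}
  x = 1: [0↦4, 1↦3, 2↦10, 3↦9, 4↦6, 5↦7, 6↦7, 7↦1, 8↦6, 9↦6, 10↦7]  zeros at y ∈ ∅
  x = 2: [0↦9, 1↦6, 2↦0, 3↦8, 4↦3, 5↦2, 6↦0, 7↦3, 8↦6, 9↦4, 10↦3]  zeros at y ∈ {2, 6}
  x = 3: [0↦5, 1↦0, 2↦3, 3↦9, 4↦2, 5↦10, 6↦6, 7↦7, 8↦8, 9↦4, 10↦1]  zeros at y ∈ {1}
  x = 4: [0↦2, 1↦6, 2↦7, 3↦0, 4↦2, 5↦8, 6↦2, 7↦1, 8↦0, 9↦5, 10↦0]  zeros at y ∈ {3, 8, 10}
  x = 5: [0↦10, 1↦1, 2↦0, 3↦2, 4↦2, 5↦6, 6↦9, 7↦6, 8↦3, 9↦6, 10↦10]  zeros at y ∈ {2}
  x = 6: [0↦6, 1↦6, 2↦3, 3↦3, 4↦1, 5↦3, 6↦4, 7↦10, 8↦5, 9↦6, 10↦8]  zeros at y ∈ ∅
  x = 7: [0↦0, 1↦9, 2↦4, 3↦2, 4↦9, 5↦9, 6↦8, 7↦1, 8↦5, 9↦4, 10↦4]  zeros at y ∈ {0}
  x = 8: [0↦2, 1↦9, 2↦2, 3↦9, 4↦3, 5↦1, 6↦9, 7↦0, 8↦2, 9↦10, 10↦8]  zeros at y ∈ {7}
  x = 9: [0↦0, 1↦5, 2↦7, 3↦1, 4↦4, 5↦0, 6↦6, 7↦6, 8↦6, 9↦1, 10↦8]  zeros at y ∈ {0, 5}
  x = 10: [0↦4, 1↦7, 2↦7, 3↦10, 4↦0, 5↦5, 6↦9, 7↦7, 8↦5, 9↦9, 10↦3]  zeros at y ∈ {4}
Collecting zeros: affine points = {(0, 9), (2, 2), (2, 6), (3, 1), (4, 3), (4, 8), (4, 10), (5, 2), (7, 0), (8, 7), (9, 0), (9, 5), (10, 4)}.
Total count |C(F_11)_aff| = 13.


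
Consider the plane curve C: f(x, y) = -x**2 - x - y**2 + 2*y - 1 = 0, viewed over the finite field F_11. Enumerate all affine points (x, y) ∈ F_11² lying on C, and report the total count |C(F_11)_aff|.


Affine F_11-points: {(0, 1), (1, 4), (1, 9), (2, 5), (2, 8), (5, 6), (5, 7), (8, 5), (8, 8), (9, 4), (9, 9), (10, 1)}; count = 12.

For each of the 121 pairs (x, y) ∈ F_11², evaluate f(x, y) mod 11. Record the zeros.
  x = 0: [0↦10, 1↦0, 2↦10, 3↦7, 4↦2, 5↦6, 6↦8, 7↦8, 8↦6, 9↦2, 10↦7]  zeros at y ∈ {1}
  x = 1: [0↦8, 1↦9, 2↦8, 3↦5, 4↦0, 5↦4, 6↦6, 7↦6, 8↦4, 9↦0, 10↦5]  zeros at y ∈ {4, 9}
  x = 2: [0↦4, 1↦5, 2↦4, 3↦1, 4↦7, 5↦0, 6↦2, 7↦2, 8↦0, 9↦7, 10↦1]  zeros at y ∈ {5, 8}
  x = 3: [0↦9, 1↦10, 2↦9, 3↦6, 4↦1, 5↦5, 6↦7, 7↦7, 8↦5, 9↦1, 10↦6]  zeros at y ∈ ∅
  x = 4: [0↦1, 1↦2, 2↦1, 3↦9, 4↦4, 5↦8, 6↦10, 7↦10, 8↦8, 9↦4, 10↦9]  zeros at y ∈ ∅
  x = 5: [0↦2, 1↦3, 2↦2, 3↦10, 4↦5, 5↦9, 6↦0, 7↦0, 8↦9, 9↦5, 10↦10]  zeros at y ∈ {6, 7}
  x = 6: [0↦1, 1↦2, 2↦1, 3↦9, 4↦4, 5↦8, 6↦10, 7↦10, 8↦8, 9↦4, 10↦9]  zeros at y ∈ ∅
  x = 7: [0↦9, 1↦10, 2↦9, 3↦6, 4↦1, 5↦5, 6↦7, 7↦7, 8↦5, 9↦1, 10↦6]  zeros at y ∈ ∅
  x = 8: [0↦4, 1↦5, 2↦4, 3↦1, 4↦7, 5↦0, 6↦2, 7↦2, 8↦0, 9↦7, 10↦1]  zeros at y ∈ {5, 8}
  x = 9: [0↦8, 1↦9, 2↦8, 3↦5, 4↦0, 5↦4, 6↦6, 7↦6, 8↦4, 9↦0, 10↦5]  zeros at y ∈ {4, 9}
  x = 10: [0↦10, 1↦0, 2↦10, 3↦7, 4↦2, 5↦6, 6↦8, 7↦8, 8↦6, 9↦2, 10↦7]  zeros at y ∈ {1}
Collecting zeros: affine points = {(0, 1), (1, 4), (1, 9), (2, 5), (2, 8), (5, 6), (5, 7), (8, 5), (8, 8), (9, 4), (9, 9), (10, 1)}.
Total count |C(F_11)_aff| = 12.


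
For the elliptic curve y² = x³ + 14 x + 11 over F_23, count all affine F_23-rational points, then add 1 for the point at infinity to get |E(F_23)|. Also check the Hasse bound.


Affine points = {(1, 7), (1, 16), (2, 1), (2, 22), (4, 4), (4, 19), (6, 9), (6, 14), (10, 1), (10, 22), (11, 1), (11, 22), (15, 10), (15, 13), (18, 0), (19, 11), (19, 12)}; affine count = 17; |E(F_23)| = 18.

Discriminant check: Δ ∝ 4a³ + 27b² = 4·14³ + 27·11² = 4·2744 + 27·121 ≡ 6 (mod 23). Nonzero ⇒ E is nonsingular.
For each x ∈ F_23, compute rhs = x³ + 14·x + 11 mod 23, then count y ∈ F_23 with y² ≡ rhs.
  x = 0: rhs = 11, matching y values: none (0 points).
  x = 1: rhs = 3, matching y values: 7, 16 (2 points).
  x = 2: rhs = 1, matching y values: 1, 22 (2 points).
  x = 3: rhs = 11, matching y values: none (0 points).
  x = 4: rhs = 16, matching y values: 4, 19 (2 points).
  x = 5: rhs = 22, matching y values: none (0 points).
  x = 6: rhs = 12, matching y values: 9, 14 (2 points).
  x = 7: rhs = 15, matching y values: none (0 points).
  x = 8: rhs = 14, matching y values: none (0 points).
  x = 9: rhs = 15, matching y values: none (0 points).
  x = 10: rhs = 1, matching y values: 1, 22 (2 points).
  x = 11: rhs = 1, matching y values: 1, 22 (2 points).
  x = 12: rhs = 21, matching y values: none (0 points).
  x = 13: rhs = 21, matching y values: none (0 points).
  x = 14: rhs = 7, matching y values: none (0 points).
  x = 15: rhs = 8, matching y values: 10, 13 (2 points).
  x = 16: rhs = 7, matching y values: none (0 points).
  x = 17: rhs = 10, matching y values: none (0 points).
  x = 18: rhs = 0, matching y values: 0 (1 points).
  x = 19: rhs = 6, matching y values: 11, 12 (2 points).
  x = 20: rhs = 11, matching y values: none (0 points).
  x = 21: rhs = 21, matching y values: none (0 points).
  x = 22: rhs = 19, matching y values: none (0 points).
Total affine count: 17.
Full point count |E(F_23)| = 17 + 1 = 18.
Hasse bound: |18 − (23+1)| = |-6| = 6 ≤ 2√23 ≈ 9.5917 ✓.


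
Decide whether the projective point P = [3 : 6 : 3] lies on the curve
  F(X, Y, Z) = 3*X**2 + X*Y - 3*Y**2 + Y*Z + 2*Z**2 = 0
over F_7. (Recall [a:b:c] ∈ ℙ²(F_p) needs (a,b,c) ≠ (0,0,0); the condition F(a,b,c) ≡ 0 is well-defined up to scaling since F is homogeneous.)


F(3,6,3) ≡ 1 (mod 7); P is NOT on the curve.

Evaluate F(3, 6, 3) term-by-term (mod 7).
  3*X**2 ↦ 3·9·1·1 = 27
  X*Y ↦ 1·3·6·1 = 18
  -3*Y**2 ↦ -3·1·36·1 = -108
  Y*Z ↦ 1·1·6·3 = 18
  2*Z**2 ↦ 2·1·1·9 = 18
Sum: F(3, 6, 3) = (27) + (18) + (-108) + (18) + (18) = -27.
Reducing mod 7: -27 ≡ 1 (mod 7).
Since F(a, b, c) ≡ 1 ≠ 0 (mod 7), P does NOT lie on the curve.


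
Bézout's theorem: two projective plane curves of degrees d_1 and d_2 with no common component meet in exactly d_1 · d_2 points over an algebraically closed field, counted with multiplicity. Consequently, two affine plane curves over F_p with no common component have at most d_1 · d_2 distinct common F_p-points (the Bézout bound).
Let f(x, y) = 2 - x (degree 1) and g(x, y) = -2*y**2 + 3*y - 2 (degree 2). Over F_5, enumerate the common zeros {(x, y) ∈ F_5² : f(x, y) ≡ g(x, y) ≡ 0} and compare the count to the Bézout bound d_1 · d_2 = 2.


Common zeros: ∅; count = 0; Bézout bound = 2.

deg(f) = 1, deg(g) = 2, so Bézout bound = 2.
Scan x ∈ F_5. For each x, list the y ∈ F_5 with f(x, y) ≡ 0 and those with g(x, y) ≡ 0 (mod 5); the common zeros in that column are the intersection.
  x = 0: f ≡ 0 at y ∈ ∅; g ≡ 0 at y ∈ ∅; common: ∅.
  x = 1: f ≡ 0 at y ∈ ∅; g ≡ 0 at y ∈ ∅; common: ∅.
  x = 2: f ≡ 0 at y ∈ {0, 1, 2, 3, 4}; g ≡ 0 at y ∈ ∅; common: ∅.
  x = 3: f ≡ 0 at y ∈ ∅; g ≡ 0 at y ∈ ∅; common: ∅.
  x = 4: f ≡ 0 at y ∈ ∅; g ≡ 0 at y ∈ ∅; common: ∅.
Collecting: common zeros = ∅, so the count is 0.
Comparison with the Bézout bound: 0 ≤ 2 = deg(f)·deg(g), as expected for curves with no common component (the affine F_5-count falls short of the bound because intersections may lie at infinity, over extension fields, or carry multiplicity).


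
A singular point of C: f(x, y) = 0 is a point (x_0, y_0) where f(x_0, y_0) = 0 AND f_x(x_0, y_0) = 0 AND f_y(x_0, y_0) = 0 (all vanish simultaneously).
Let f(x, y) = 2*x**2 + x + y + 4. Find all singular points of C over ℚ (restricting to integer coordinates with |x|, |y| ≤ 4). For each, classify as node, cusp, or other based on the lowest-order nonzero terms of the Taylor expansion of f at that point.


No singular points in the scanned grid; C is smooth there.

Compute partial derivatives:
  f_x = 4*x + 1.
  f_y = 1.
f_y = 1 is a nonzero constant, so f_y never vanishes: no point (x, y) can satisfy f = f_x = f_y = 0. In particular no (x, y) ∈ {−4, ..., 4}² is singular; the curve is smooth.


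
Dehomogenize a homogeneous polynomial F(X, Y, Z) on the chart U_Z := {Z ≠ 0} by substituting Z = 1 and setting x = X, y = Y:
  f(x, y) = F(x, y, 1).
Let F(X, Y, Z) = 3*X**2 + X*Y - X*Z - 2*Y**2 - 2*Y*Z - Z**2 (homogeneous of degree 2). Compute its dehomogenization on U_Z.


f(x, y) = 3*x**2 + x*y - x - 2*y**2 - 2*y - 1

On U_Z we set Z = 1. Each monomial c·X^i·Y^j·Z^k in F becomes c·x^i·y^j·1^k = c·x^i·y^j.
Substituting Z = 1: F(X, Y, 1) = 3*x**2 + x*y - x - 2*y**2 - 2*y - 1.
Note: deg(f) ≤ deg(F) = 2; strict inequality happens when F is divisible by Z (lost terms).


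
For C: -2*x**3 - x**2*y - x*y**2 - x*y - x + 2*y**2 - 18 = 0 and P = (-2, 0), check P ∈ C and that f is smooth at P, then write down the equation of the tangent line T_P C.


Tangent line at P: -25*x - 2*y - 50 = 0.

Step 1: f(-2, 0) = 0, so P lies on C.
Step 2: partial derivatives
  f_x(x, y) = -6*x**2 - 2*x*y - y**2 - y - 1, f_y(x, y) = -x**2 - 2*x*y - x + 4*y.
  f_x(P) = -25, f_y(P) = -2 (gradient nonzero, so P is smooth).
Step 3: tangent line at P: -25·(x − -2) + -2·(y − 0) = 0.
Expanding: -25*x - 2*y - 50 = 0.


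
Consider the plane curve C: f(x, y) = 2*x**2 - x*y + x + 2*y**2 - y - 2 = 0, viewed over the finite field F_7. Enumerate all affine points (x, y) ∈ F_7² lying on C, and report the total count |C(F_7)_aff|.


Affine F_7-points: {(2, 1), (2, 4), (3, 4), (3, 5), (5, 1), (5, 2), (6, 2), (6, 5)}; count = 8.

For each of the 49 pairs (x, y) ∈ F_7², evaluate f(x, y) mod 7. Record the zeros.
  x = 0: [0↦5, 1↦6, 2↦4, 3↦6, 4↦5, 5↦1, 6↦1]  zeros at y ∈ ∅
  x = 1: [0↦1, 1↦1, 2↦5, 3↦6, 4↦4, 5↦6, 6↦5]  zeros at y ∈ ∅
  x = 2: [0↦1, 1↦0, 2↦3, 3↦3, 4↦0, 5↦1, 6↦6]  zeros at y ∈ {1, 4}
  x = 3: [0↦5, 1↦3, 2↦5, 3↦4, 4↦0, 5↦0, 6↦4]  zeros at y ∈ {4, 5}
  x = 4: [0↦6, 1↦3, 2↦4, 3↦2, 4↦4, 5↦3, 6↦6]  zeros at y ∈ ∅
  x = 5: [0↦4, 1↦0, 2↦0, 3↦4, 4↦5, 5↦3, 6↦5]  zeros at y ∈ {1, 2}
  x = 6: [0↦6, 1↦1, 2↦0, 3↦3, 4↦3, 5↦0, 6↦1]  zeros at y ∈ {2, 5}
Collecting zeros: affine points = {(2, 1), (2, 4), (3, 4), (3, 5), (5, 1), (5, 2), (6, 2), (6, 5)}.
Total count |C(F_7)_aff| = 8.


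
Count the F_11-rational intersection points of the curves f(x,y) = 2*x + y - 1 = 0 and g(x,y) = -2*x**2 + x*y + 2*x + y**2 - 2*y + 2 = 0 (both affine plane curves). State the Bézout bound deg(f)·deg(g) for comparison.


Common zeros: {(7, 9)}; count = 1; Bézout bound = 2.

deg(f) = 1, deg(g) = 2, so Bézout bound = 2.
Scan x ∈ F_11. For each x, list the y ∈ F_11 with f(x, y) ≡ 0 and those with g(x, y) ≡ 0 (mod 11); the common zeros in that column are the intersection.
  x = 0: f ≡ 0 at y ∈ {1}; g ≡ 0 at y ∈ ∅; common: ∅.
  x = 1: f ≡ 0 at y ∈ {10}; g ≡ 0 at y ∈ {5, 7}; common: ∅.
  x = 2: f ≡ 0 at y ∈ {8}; g ≡ 0 at y ∈ ∅; common: ∅.
  x = 3: f ≡ 0 at y ∈ {6}; g ≡ 0 at y ∈ ∅; common: ∅.
  x = 4: f ≡ 0 at y ∈ {4}; g ≡ 0 at y ∈ {0, 9}; common: ∅.
  x = 5: f ≡ 0 at y ∈ {2}; g ≡ 0 at y ∈ ∅; common: ∅.
  x = 6: f ≡ 0 at y ∈ {0}; g ≡ 0 at y ∈ ∅; common: ∅.
  x = 7: f ≡ 0 at y ∈ {9}; g ≡ 0 at y ∈ {8, 9}; common: {9}.
  x = 8: f ≡ 0 at y ∈ {7}; g ≡ 0 at y ∈ {0, 5}; common: ∅.
  x = 9: f ≡ 0 at y ∈ {5}; g ≡ 0 at y ∈ {7, 8}; common: ∅.
  x = 10: f ≡ 0 at y ∈ {3}; g ≡ 0 at y ∈ ∅; common: ∅.
Collecting: common zeros = {(7, 9)}, so the count is 1.
Comparison with the Bézout bound: 1 ≤ 2 = deg(f)·deg(g), as expected for curves with no common component (the affine F_11-count falls short of the bound because intersections may lie at infinity, over extension fields, or carry multiplicity).


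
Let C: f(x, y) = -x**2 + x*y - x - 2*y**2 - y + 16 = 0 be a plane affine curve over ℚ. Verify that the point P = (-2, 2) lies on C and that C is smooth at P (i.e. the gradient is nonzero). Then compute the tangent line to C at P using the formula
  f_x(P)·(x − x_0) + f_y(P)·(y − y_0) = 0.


Tangent line at P: 5*x - 11*y + 32 = 0.

Step 1: f(-2, 2) = 0, so P lies on C.
Step 2: partial derivatives
  f_x(x, y) = -2*x + y - 1, f_y(x, y) = x - 4*y - 1.
  f_x(P) = 5, f_y(P) = -11 (gradient nonzero, so P is smooth).
Step 3: tangent line at P: 5·(x − -2) + -11·(y − 2) = 0.
Expanding: 5*x - 11*y + 32 = 0.


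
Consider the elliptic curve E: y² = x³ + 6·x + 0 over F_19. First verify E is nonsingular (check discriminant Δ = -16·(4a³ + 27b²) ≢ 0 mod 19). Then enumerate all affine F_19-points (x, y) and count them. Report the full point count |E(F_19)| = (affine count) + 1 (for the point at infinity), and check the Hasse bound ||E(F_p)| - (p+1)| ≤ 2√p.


Affine points = {(0, 0), (1, 8), (1, 11), (2, 1), (2, 18), (3, 8), (3, 11), (6, 9), (6, 10), (7, 9), (7, 10), (8, 3), (8, 16), (9, 2), (9, 17), (14, 4), (14, 15), (15, 8), (15, 11)}; affine count = 19; |E(F_19)| = 20.

Discriminant check: Δ ∝ 4a³ + 27b² = 4·6³ + 27·0² = 4·216 + 27·0 ≡ 9 (mod 19). Nonzero ⇒ E is nonsingular.
For each x ∈ F_19, compute rhs = x³ + 6·x + 0 mod 19, then count y ∈ F_19 with y² ≡ rhs.
  x = 0: rhs = 0, matching y values: 0 (1 points).
  x = 1: rhs = 7, matching y values: 8, 11 (2 points).
  x = 2: rhs = 1, matching y values: 1, 18 (2 points).
  x = 3: rhs = 7, matching y values: 8, 11 (2 points).
  x = 4: rhs = 12, matching y values: none (0 points).
  x = 5: rhs = 3, matching y values: none (0 points).
  x = 6: rhs = 5, matching y values: 9, 10 (2 points).
  x = 7: rhs = 5, matching y values: 9, 10 (2 points).
  x = 8: rhs = 9, matching y values: 3, 16 (2 points).
  x = 9: rhs = 4, matching y values: 2, 17 (2 points).
  x = 10: rhs = 15, matching y values: none (0 points).
  x = 11: rhs = 10, matching y values: none (0 points).
  x = 12: rhs = 14, matching y values: none (0 points).
  x = 13: rhs = 14, matching y values: none (0 points).
  x = 14: rhs = 16, matching y values: 4, 15 (2 points).
  x = 15: rhs = 7, matching y values: 8, 11 (2 points).
  x = 16: rhs = 12, matching y values: none (0 points).
  x = 17: rhs = 18, matching y values: none (0 points).
  x = 18: rhs = 12, matching y values: none (0 points).
Total affine count: 19.
Full point count |E(F_19)| = 19 + 1 = 20.
Hasse bound: |20 − (19+1)| = |0| = 0 ≤ 2√19 ≈ 8.7178 ✓.


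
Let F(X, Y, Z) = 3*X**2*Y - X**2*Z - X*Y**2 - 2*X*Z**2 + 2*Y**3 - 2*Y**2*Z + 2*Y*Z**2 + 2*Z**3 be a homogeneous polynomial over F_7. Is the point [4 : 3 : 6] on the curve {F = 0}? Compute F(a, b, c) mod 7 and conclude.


F(4,3,6) ≡ 3 (mod 7); P is NOT on the curve.

Evaluate F(4, 3, 6) term-by-term (mod 7).
  3*X**2*Y ↦ 3·16·3·1 = 144
  -X**2*Z ↦ -1·16·1·6 = -96
  -X*Y**2 ↦ -1·4·9·1 = -36
  -2*X*Z**2 ↦ -2·4·1·36 = -288
  2*Y**3 ↦ 2·1·27·1 = 54
  -2*Y**2*Z ↦ -2·1·9·6 = -108
  2*Y*Z**2 ↦ 2·1·3·36 = 216
  2*Z**3 ↦ 2·1·1·216 = 432
Sum: F(4, 3, 6) = (144) + (-96) + (-36) + (-288) + (54) + (-108) + (216) + (432) = 318.
Reducing mod 7: 318 ≡ 3 (mod 7).
Since F(a, b, c) ≡ 3 ≠ 0 (mod 7), P does NOT lie on the curve.


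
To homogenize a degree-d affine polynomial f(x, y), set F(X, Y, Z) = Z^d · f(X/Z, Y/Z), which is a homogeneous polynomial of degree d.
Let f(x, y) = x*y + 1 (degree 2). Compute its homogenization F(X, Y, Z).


F(X, Y, Z) = X*Y + Z**2

deg(f) = 2.
Substitute x = X/Z, y = Y/Z into f, then multiply by Z^2.
  monomial 1·x^1·y^1 ↦ 1·X^1·Y^1·Z^0.
  monomial 1·x^0·y^0 ↦ 1·X^0·Y^0·Z^2.
Collecting: F(X, Y, Z) = X*Y + Z**2.


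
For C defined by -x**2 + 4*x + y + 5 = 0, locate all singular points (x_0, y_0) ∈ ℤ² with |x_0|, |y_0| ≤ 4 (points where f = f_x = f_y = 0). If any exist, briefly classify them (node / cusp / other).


No singular points in the scanned grid; C is smooth there.

Compute partial derivatives:
  f_x = 4 - 2*x.
  f_y = 1.
f_y = 1 is a nonzero constant, so f_y never vanishes: no point (x, y) can satisfy f = f_x = f_y = 0. In particular no (x, y) ∈ {−4, ..., 4}² is singular; the curve is smooth.


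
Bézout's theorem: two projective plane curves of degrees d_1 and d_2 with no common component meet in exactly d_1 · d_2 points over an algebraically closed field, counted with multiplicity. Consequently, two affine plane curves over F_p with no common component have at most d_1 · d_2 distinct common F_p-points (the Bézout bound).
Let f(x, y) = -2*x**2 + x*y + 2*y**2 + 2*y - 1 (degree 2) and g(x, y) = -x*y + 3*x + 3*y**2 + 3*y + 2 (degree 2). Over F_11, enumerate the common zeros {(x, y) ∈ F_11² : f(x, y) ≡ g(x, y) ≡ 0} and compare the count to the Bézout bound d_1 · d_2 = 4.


Common zeros: {(4, 8), (7, 1)}; count = 2; Bézout bound = 4.

deg(f) = 2, deg(g) = 2, so Bézout bound = 4.
Scan x ∈ F_11. For each x, list the y ∈ F_11 with f(x, y) ≡ 0 and those with g(x, y) ≡ 0 (mod 11); the common zeros in that column are the intersection.
  x = 0: f ≡ 0 at y ∈ {2, 8}; g ≡ 0 at y ∈ ∅; common: ∅.
  x = 1: f ≡ 0 at y ∈ {2}; g ≡ 0 at y ∈ ∅; common: ∅.
  x = 2: f ≡ 0 at y ∈ {10}; g ≡ 0 at y ∈ {2, 5}; common: ∅.
  x = 3: f ≡ 0 at y ∈ {4, 10}; g ≡ 0 at y ∈ {0}; common: ∅.
  x = 4: f ≡ 0 at y ∈ {0, 8}; g ≡ 0 at y ∈ {7, 8}; common: {8}.
  x = 5: f ≡ 0 at y ∈ ∅; g ≡ 0 at y ∈ {9, 10}; common: ∅.
  x = 6: f ≡ 0 at y ∈ ∅; g ≡ 0 at y ∈ {6}; common: ∅.
  x = 7: f ≡ 0 at y ∈ {0, 1}; g ≡ 0 at y ∈ {1, 4}; common: {1}.
  x = 8: f ≡ 0 at y ∈ ∅; g ≡ 0 at y ∈ ∅; common: ∅.
  x = 9: f ≡ 0 at y ∈ ∅; g ≡ 0 at y ∈ ∅; common: ∅.
  x = 10: f ≡ 0 at y ∈ {1, 4}; g ≡ 0 at y ∈ ∅; common: ∅.
Collecting: common zeros = {(4, 8), (7, 1)}, so the count is 2.
Comparison with the Bézout bound: 2 ≤ 4 = deg(f)·deg(g), as expected for curves with no common component (the affine F_11-count falls short of the bound because intersections may lie at infinity, over extension fields, or carry multiplicity).


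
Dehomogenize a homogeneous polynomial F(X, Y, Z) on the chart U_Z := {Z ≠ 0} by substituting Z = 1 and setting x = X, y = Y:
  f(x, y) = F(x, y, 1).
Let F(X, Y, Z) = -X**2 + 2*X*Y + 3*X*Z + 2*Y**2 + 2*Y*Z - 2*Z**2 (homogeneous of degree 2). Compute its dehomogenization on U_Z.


f(x, y) = -x**2 + 2*x*y + 3*x + 2*y**2 + 2*y - 2

On U_Z we set Z = 1. Each monomial c·X^i·Y^j·Z^k in F becomes c·x^i·y^j·1^k = c·x^i·y^j.
Substituting Z = 1: F(X, Y, 1) = -x**2 + 2*x*y + 3*x + 2*y**2 + 2*y - 2.
Note: deg(f) ≤ deg(F) = 2; strict inequality happens when F is divisible by Z (lost terms).


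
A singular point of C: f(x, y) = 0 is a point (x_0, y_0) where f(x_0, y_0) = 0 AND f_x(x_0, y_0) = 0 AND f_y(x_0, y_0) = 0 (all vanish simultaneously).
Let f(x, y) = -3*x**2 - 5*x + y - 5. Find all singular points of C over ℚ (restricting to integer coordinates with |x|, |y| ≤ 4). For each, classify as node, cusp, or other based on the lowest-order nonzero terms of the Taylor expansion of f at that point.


No singular points in the scanned grid; C is smooth there.

Compute partial derivatives:
  f_x = -6*x - 5.
  f_y = 1.
f_y = 1 is a nonzero constant, so f_y never vanishes: no point (x, y) can satisfy f = f_x = f_y = 0. In particular no (x, y) ∈ {−4, ..., 4}² is singular; the curve is smooth.


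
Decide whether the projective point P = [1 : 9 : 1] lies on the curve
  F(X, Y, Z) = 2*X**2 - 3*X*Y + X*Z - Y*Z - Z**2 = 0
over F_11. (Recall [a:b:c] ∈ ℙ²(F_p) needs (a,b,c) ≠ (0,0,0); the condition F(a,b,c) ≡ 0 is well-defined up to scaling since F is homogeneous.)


F(1,9,1) ≡ 10 (mod 11); P is NOT on the curve.

Evaluate F(1, 9, 1) term-by-term (mod 11).
  2*X**2 ↦ 2·1·1·1 = 2
  -3*X*Y ↦ -3·1·9·1 = -27
  X*Z ↦ 1·1·1·1 = 1
  -Y*Z ↦ -1·1·9·1 = -9
  -Z**2 ↦ -1·1·1·1 = -1
Sum: F(1, 9, 1) = (2) + (-27) + (1) + (-9) + (-1) = -34.
Reducing mod 11: -34 ≡ 10 (mod 11).
Since F(a, b, c) ≡ 10 ≠ 0 (mod 11), P does NOT lie on the curve.


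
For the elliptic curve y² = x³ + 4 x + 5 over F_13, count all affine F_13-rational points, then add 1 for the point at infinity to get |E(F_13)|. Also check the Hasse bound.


Affine points = {(1, 6), (1, 7), (7, 5), (7, 8), (8, 4), (8, 9), (9, 4), (9, 9), (12, 0)}; affine count = 9; |E(F_13)| = 10.

Discriminant check: Δ ∝ 4a³ + 27b² = 4·4³ + 27·5² = 4·64 + 27·25 ≡ 8 (mod 13). Nonzero ⇒ E is nonsingular.
For each x ∈ F_13, compute rhs = x³ + 4·x + 5 mod 13, then count y ∈ F_13 with y² ≡ rhs.
  x = 0: rhs = 5, matching y values: none (0 points).
  x = 1: rhs = 10, matching y values: 6, 7 (2 points).
  x = 2: rhs = 8, matching y values: none (0 points).
  x = 3: rhs = 5, matching y values: none (0 points).
  x = 4: rhs = 7, matching y values: none (0 points).
  x = 5: rhs = 7, matching y values: none (0 points).
  x = 6: rhs = 11, matching y values: none (0 points).
  x = 7: rhs = 12, matching y values: 5, 8 (2 points).
  x = 8: rhs = 3, matching y values: 4, 9 (2 points).
  x = 9: rhs = 3, matching y values: 4, 9 (2 points).
  x = 10: rhs = 5, matching y values: none (0 points).
  x = 11: rhs = 2, matching y values: none (0 points).
  x = 12: rhs = 0, matching y values: 0 (1 points).
Total affine count: 9.
Full point count |E(F_13)| = 9 + 1 = 10.
Hasse bound: |10 − (13+1)| = |-4| = 4 ≤ 2√13 ≈ 7.2111 ✓.


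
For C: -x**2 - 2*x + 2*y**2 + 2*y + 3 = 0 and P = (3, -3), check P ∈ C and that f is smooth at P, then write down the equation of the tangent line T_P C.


Tangent line at P: -8*x - 10*y - 6 = 0.

Step 1: f(3, -3) = 0, so P lies on C.
Step 2: partial derivatives
  f_x(x, y) = -2*x - 2, f_y(x, y) = 4*y + 2.
  f_x(P) = -8, f_y(P) = -10 (gradient nonzero, so P is smooth).
Step 3: tangent line at P: -8·(x − 3) + -10·(y − -3) = 0.
Expanding: -8*x - 10*y - 6 = 0.


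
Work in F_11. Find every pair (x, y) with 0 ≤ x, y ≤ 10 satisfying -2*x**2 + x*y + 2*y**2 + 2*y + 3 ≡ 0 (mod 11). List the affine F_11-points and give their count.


Affine F_11-points: {(1, 5), (1, 10), (2, 2), (2, 7), (4, 9), (4, 10), (6, 9), (7, 5), (7, 7), (8, 3), (10, 2), (10, 3)}; count = 12.

For each of the 121 pairs (x, y) ∈ F_11², evaluate f(x, y) mod 11. Record the zeros.
  x = 0: [0↦3, 1↦7, 2↦4, 3↦5, 4↦10, 5↦8, 6↦10, 7↦5, 8↦4, 9↦7, 10↦3]  zeros at y ∈ ∅
  x = 1: [0↦1, 1↦6, 2↦4, 3↦6, 4↦1, 5↦0, 6↦3, 7↦10, 8↦10, 9↦3, 10↦0]  zeros at y ∈ {5, 10}
  x = 2: [0↦6, 1↦1, 2↦0, 3↦3, 4↦10, 5↦10, 6↦3, 7↦0, 8↦1, 9↦6, 10↦4]  zeros at y ∈ {2, 7}
  x = 3: [0↦7, 1↦3, 2↦3, 3↦7, 4↦4, 5↦5, 6↦10, 7↦8, 8↦10, 9↦5, 10↦4]  zeros at y ∈ ∅
  x = 4: [0↦4, 1↦1, 2↦2, 3↦7, 4↦5, 5↦7, 6↦2, 7↦1, 8↦4, 9↦0, 10↦0]  zeros at y ∈ {9, 10}
  x = 5: [0↦8, 1↦6, 2↦8, 3↦3, 4↦2, 5↦5, 6↦1, 7↦1, 8↦5, 9↦2, 10↦3]  zeros at y ∈ ∅
  x = 6: [0↦8, 1↦7, 2↦10, 3↦6, 4↦6, 5↦10, 6↦7, 7↦8, 8↦2, 9↦0, 10↦2]  zeros at y ∈ {9}
  x = 7: [0↦4, 1↦4, 2↦8, 3↦5, 4↦6, 5↦0, 6↦9, 7↦0, 8↦6, 9↦5, 10↦8]  zeros at y ∈ {5, 7}
  x = 8: [0↦7, 1↦8, 2↦2, 3↦0, 4↦2, 5↦8, 6↦7, 7↦10, 8↦6, 9↦6, 10↦10]  zeros at y ∈ {3}
  x = 9: [0↦6, 1↦8, 2↦3, 3↦2, 4↦5, 5↦1, 6↦1, 7↦5, 8↦2, 9↦3, 10↦8]  zeros at y ∈ ∅
  x = 10: [0↦1, 1↦4, 2↦0, 3↦0, 4↦4, 5↦1, 6↦2, 7↦7, 8↦5, 9↦7, 10↦2]  zeros at y ∈ {2, 3}
Collecting zeros: affine points = {(1, 5), (1, 10), (2, 2), (2, 7), (4, 9), (4, 10), (6, 9), (7, 5), (7, 7), (8, 3), (10, 2), (10, 3)}.
Total count |C(F_11)_aff| = 12.


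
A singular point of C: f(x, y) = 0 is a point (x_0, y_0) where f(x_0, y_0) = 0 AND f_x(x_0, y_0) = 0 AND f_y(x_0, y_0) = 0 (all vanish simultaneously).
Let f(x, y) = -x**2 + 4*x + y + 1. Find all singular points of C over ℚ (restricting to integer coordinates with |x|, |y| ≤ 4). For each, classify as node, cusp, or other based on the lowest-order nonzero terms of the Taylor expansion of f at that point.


No singular points in the scanned grid; C is smooth there.

Compute partial derivatives:
  f_x = 4 - 2*x.
  f_y = 1.
f_y = 1 is a nonzero constant, so f_y never vanishes: no point (x, y) can satisfy f = f_x = f_y = 0. In particular no (x, y) ∈ {−4, ..., 4}² is singular; the curve is smooth.


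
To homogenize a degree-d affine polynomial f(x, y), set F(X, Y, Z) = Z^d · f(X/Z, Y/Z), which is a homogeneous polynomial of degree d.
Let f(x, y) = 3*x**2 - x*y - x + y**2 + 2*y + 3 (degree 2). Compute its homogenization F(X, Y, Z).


F(X, Y, Z) = 3*X**2 - X*Y - X*Z + Y**2 + 2*Y*Z + 3*Z**2

deg(f) = 2.
Substitute x = X/Z, y = Y/Z into f, then multiply by Z^2.
  monomial 3·x^2·y^0 ↦ 3·X^2·Y^0·Z^0.
  monomial -1·x^1·y^1 ↦ -1·X^1·Y^1·Z^0.
  monomial -1·x^1·y^0 ↦ -1·X^1·Y^0·Z^1.
  monomial 1·x^0·y^2 ↦ 1·X^0·Y^2·Z^0.
  monomial 2·x^0·y^1 ↦ 2·X^0·Y^1·Z^1.
  monomial 3·x^0·y^0 ↦ 3·X^0·Y^0·Z^2.
Collecting: F(X, Y, Z) = 3*X**2 - X*Y - X*Z + Y**2 + 2*Y*Z + 3*Z**2.


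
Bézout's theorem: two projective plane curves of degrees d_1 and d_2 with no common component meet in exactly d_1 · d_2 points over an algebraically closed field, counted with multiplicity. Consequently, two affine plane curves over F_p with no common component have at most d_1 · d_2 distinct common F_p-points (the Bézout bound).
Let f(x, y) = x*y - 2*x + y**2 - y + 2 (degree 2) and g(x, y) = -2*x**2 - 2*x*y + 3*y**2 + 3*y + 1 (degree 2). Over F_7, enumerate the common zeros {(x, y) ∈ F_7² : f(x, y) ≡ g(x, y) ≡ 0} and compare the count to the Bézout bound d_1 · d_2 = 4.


Common zeros: {(2, 5)}; count = 1; Bézout bound = 4.

deg(f) = 2, deg(g) = 2, so Bézout bound = 4.
Scan x ∈ F_7. For each x, list the y ∈ F_7 with f(x, y) ≡ 0 and those with g(x, y) ≡ 0 (mod 7); the common zeros in that column are the intersection.
  x = 0: f ≡ 0 at y ∈ {4}; g ≡ 0 at y ∈ {1, 5}; common: ∅.
  x = 1: f ≡ 0 at y ∈ {0}; g ≡ 0 at y ∈ ∅; common: ∅.
  x = 2: f ≡ 0 at y ∈ {1, 5}; g ≡ 0 at y ∈ {0, 5}; common: {5}.
  x = 3: f ≡ 0 at y ∈ ∅; g ≡ 0 at y ∈ ∅; common: ∅.
  x = 4: f ≡ 0 at y ∈ ∅; g ≡ 0 at y ∈ ∅; common: ∅.
  x = 5: f ≡ 0 at y ∈ ∅; g ≡ 0 at y ∈ {0}; common: ∅.
  x = 6: f ≡ 0 at y ∈ {3, 6}; g ≡ 0 at y ∈ {1, 2}; common: ∅.
Collecting: common zeros = {(2, 5)}, so the count is 1.
Comparison with the Bézout bound: 1 ≤ 4 = deg(f)·deg(g), as expected for curves with no common component (the affine F_7-count falls short of the bound because intersections may lie at infinity, over extension fields, or carry multiplicity).


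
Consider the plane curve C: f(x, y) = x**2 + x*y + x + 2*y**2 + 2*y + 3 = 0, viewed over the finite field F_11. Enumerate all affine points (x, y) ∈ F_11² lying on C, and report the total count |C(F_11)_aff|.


Affine F_11-points: {(3, 1), (3, 2), (5, 0), (5, 2), (6, 1), (6, 6), (7, 5), (7, 7), (9, 5), (9, 6)}; count = 10.

For each of the 121 pairs (x, y) ∈ F_11², evaluate f(x, y) mod 11. Record the zeros.
  x = 0: [0↦3, 1↦7, 2↦4, 3↦5, 4↦10, 5↦8, 6↦10, 7↦5, 8↦4, 9↦7, 10↦3]  zeros at y ∈ ∅
  x = 1: [0↦5, 1↦10, 2↦8, 3↦10, 4↦5, 5↦4, 6↦7, 7↦3, 8↦3, 9↦7, 10↦4]  zeros at y ∈ ∅
  x = 2: [0↦9, 1↦4, 2↦3, 3↦6, 4↦2, 5↦2, 6↦6, 7↦3, 8↦4, 9↦9, 10↦7]  zeros at y ∈ ∅
  x = 3: [0↦4, 1↦0, 2↦0, 3↦4, 4↦1, 5↦2, 6↦7, 7↦5, 8↦7, 9↦2, 10↦1]  zeros at y ∈ {1, 2}
  x = 4: [0↦1, 1↦9, 2↦10, 3↦4, 4↦2, 5↦4, 6↦10, 7↦9, 8↦1, 9↦8, 10↦8]  zeros at y ∈ ∅
  x = 5: [0↦0, 1↦9, 2↦0, 3↦6, 4↦5, 5↦8, 6↦4, 7↦4, 8↦8, 9↦5, 10↦6]  zeros at y ∈ {0, 2}
  x = 6: [0↦1, 1↦0, 2↦3, 3↦10, 4↦10, 5↦3, 6↦0, 7↦1, 8↦6, 9↦4, 10↦6]  zeros at y ∈ {1, 6}
  x = 7: [0↦4, 1↦4, 2↦8, 3↦5, 4↦6, 5↦0, 6↦9, 7↦0, 8↦6, 9↦5, 10↦8]  zeros at y ∈ {5, 7}
  x = 8: [0↦9, 1↦10, 2↦4, 3↦2, 4↦4, 5↦10, 6↦9, 7↦1, 8↦8, 9↦8, 10↦1]  zeros at y ∈ ∅
  x = 9: [0↦5, 1↦7, 2↦2, 3↦1, 4↦4, 5↦0, 6↦0, 7↦4, 8↦1, 9↦2, 10↦7]  zeros at y ∈ {5, 6}
  x = 10: [0↦3, 1↦6, 2↦2, 3↦2, 4↦6, 5↦3, 6↦4, 7↦9, 8↦7, 9↦9, 10↦4]  zeros at y ∈ ∅
Collecting zeros: affine points = {(3, 1), (3, 2), (5, 0), (5, 2), (6, 1), (6, 6), (7, 5), (7, 7), (9, 5), (9, 6)}.
Total count |C(F_11)_aff| = 10.


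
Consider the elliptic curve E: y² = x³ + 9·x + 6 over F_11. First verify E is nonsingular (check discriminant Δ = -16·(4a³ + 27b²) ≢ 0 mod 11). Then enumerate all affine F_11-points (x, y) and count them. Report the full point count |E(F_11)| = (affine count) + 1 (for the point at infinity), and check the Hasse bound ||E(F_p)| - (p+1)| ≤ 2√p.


Affine points = {(1, 4), (1, 7), (3, 4), (3, 7), (5, 0), (6, 1), (6, 10), (7, 4), (7, 7)}; affine count = 9; |E(F_11)| = 10.

Discriminant check: Δ ∝ 4a³ + 27b² = 4·9³ + 27·6² = 4·729 + 27·36 ≡ 5 (mod 11). Nonzero ⇒ E is nonsingular.
For each x ∈ F_11, compute rhs = x³ + 9·x + 6 mod 11, then count y ∈ F_11 with y² ≡ rhs.
  x = 0: rhs = 6, matching y values: none (0 points).
  x = 1: rhs = 5, matching y values: 4, 7 (2 points).
  x = 2: rhs = 10, matching y values: none (0 points).
  x = 3: rhs = 5, matching y values: 4, 7 (2 points).
  x = 4: rhs = 7, matching y values: none (0 points).
  x = 5: rhs = 0, matching y values: 0 (1 points).
  x = 6: rhs = 1, matching y values: 1, 10 (2 points).
  x = 7: rhs = 5, matching y values: 4, 7 (2 points).
  x = 8: rhs = 7, matching y values: none (0 points).
  x = 9: rhs = 2, matching y values: none (0 points).
  x = 10: rhs = 7, matching y values: none (0 points).
Total affine count: 9.
Full point count |E(F_11)| = 9 + 1 = 10.
Hasse bound: |10 − (11+1)| = |-2| = 2 ≤ 2√11 ≈ 6.6332 ✓.


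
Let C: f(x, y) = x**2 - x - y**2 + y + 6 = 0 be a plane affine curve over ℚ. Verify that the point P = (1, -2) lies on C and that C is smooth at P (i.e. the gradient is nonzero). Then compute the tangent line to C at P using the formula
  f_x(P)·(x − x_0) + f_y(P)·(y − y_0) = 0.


Tangent line at P: x + 5*y + 9 = 0.

Step 1: f(1, -2) = 0, so P lies on C.
Step 2: partial derivatives
  f_x(x, y) = 2*x - 1, f_y(x, y) = 1 - 2*y.
  f_x(P) = 1, f_y(P) = 5 (gradient nonzero, so P is smooth).
Step 3: tangent line at P: 1·(x − 1) + 5·(y − -2) = 0.
Expanding: x + 5*y + 9 = 0.


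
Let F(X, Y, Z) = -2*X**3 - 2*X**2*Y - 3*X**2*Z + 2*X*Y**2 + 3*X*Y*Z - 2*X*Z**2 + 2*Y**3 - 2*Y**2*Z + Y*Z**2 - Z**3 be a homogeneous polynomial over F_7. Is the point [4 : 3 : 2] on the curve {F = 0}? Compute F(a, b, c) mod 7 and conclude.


F(4,3,2) ≡ 3 (mod 7); P is NOT on the curve.

Evaluate F(4, 3, 2) term-by-term (mod 7).
  -2*X**3 ↦ -2·64·1·1 = -128
  -2*X**2*Y ↦ -2·16·3·1 = -96
  -3*X**2*Z ↦ -3·16·1·2 = -96
  2*X*Y**2 ↦ 2·4·9·1 = 72
  3*X*Y*Z ↦ 3·4·3·2 = 72
  -2*X*Z**2 ↦ -2·4·1·4 = -32
  2*Y**3 ↦ 2·1·27·1 = 54
  -2*Y**2*Z ↦ -2·1·9·2 = -36
  Y*Z**2 ↦ 1·1·3·4 = 12
  -Z**3 ↦ -1·1·1·8 = -8
Sum: F(4, 3, 2) = (-128) + (-96) + (-96) + (72) + (72) + (-32) + (54) + (-36) + (12) + (-8) = -186.
Reducing mod 7: -186 ≡ 3 (mod 7).
Since F(a, b, c) ≡ 3 ≠ 0 (mod 7), P does NOT lie on the curve.


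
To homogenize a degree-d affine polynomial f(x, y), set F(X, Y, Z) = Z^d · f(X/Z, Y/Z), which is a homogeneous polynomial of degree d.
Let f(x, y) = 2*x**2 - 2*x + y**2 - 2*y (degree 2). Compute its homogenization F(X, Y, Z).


F(X, Y, Z) = 2*X**2 - 2*X*Z + Y**2 - 2*Y*Z

deg(f) = 2.
Substitute x = X/Z, y = Y/Z into f, then multiply by Z^2.
  monomial 2·x^2·y^0 ↦ 2·X^2·Y^0·Z^0.
  monomial -2·x^1·y^0 ↦ -2·X^1·Y^0·Z^1.
  monomial 1·x^0·y^2 ↦ 1·X^0·Y^2·Z^0.
  monomial -2·x^0·y^1 ↦ -2·X^0·Y^1·Z^1.
Collecting: F(X, Y, Z) = 2*X**2 - 2*X*Z + Y**2 - 2*Y*Z.


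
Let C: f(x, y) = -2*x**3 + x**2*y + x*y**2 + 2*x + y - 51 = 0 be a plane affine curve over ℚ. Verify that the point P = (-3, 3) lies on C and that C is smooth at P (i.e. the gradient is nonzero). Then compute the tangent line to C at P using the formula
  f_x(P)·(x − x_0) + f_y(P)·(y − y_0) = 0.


Tangent line at P: -61*x - 8*y - 159 = 0.

Step 1: f(-3, 3) = 0, so P lies on C.
Step 2: partial derivatives
  f_x(x, y) = -6*x**2 + 2*x*y + y**2 + 2, f_y(x, y) = x**2 + 2*x*y + 1.
  f_x(P) = -61, f_y(P) = -8 (gradient nonzero, so P is smooth).
Step 3: tangent line at P: -61·(x − -3) + -8·(y − 3) = 0.
Expanding: -61*x - 8*y - 159 = 0.
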